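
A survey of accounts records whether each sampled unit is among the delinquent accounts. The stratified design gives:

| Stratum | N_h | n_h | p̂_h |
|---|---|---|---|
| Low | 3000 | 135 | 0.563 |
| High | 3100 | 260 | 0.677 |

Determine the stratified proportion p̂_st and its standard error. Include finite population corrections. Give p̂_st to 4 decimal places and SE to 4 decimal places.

p̂_st ≈ 0.6209, SE ≈ 0.0250

N = 6100; stratum weights W_h = N_h/N.
p̂_st = Σ W_h p̂_h = (3000·0.563 + 3100·0.677)/6100 = 0.62093
V̂(p̂_st) = Σ W_h² (1 − n_h/N_h) p̂_h(1−p̂_h)/(n_h−1):
  stratum Low: (3000/6100)²·(1 − 135/3000)·0.563·0.437/134 = 0.000424103
  stratum High: (3100/6100)²·(1 − 260/3100)·0.677·0.323/259 = 0.000199762
V̂(p̂_st) = 0.000623864; SE = √V̂ = 0.0249773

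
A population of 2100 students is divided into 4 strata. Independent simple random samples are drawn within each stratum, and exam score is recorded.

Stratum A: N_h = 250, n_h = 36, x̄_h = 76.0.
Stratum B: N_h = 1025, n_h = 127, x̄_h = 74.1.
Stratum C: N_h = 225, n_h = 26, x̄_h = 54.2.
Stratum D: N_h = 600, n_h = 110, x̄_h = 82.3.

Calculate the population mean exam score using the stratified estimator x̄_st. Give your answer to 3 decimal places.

N = Σ N_h = 2100. Stratum weights W_h = N_h/N.
x̄_st = (250·76.0 + 1025·74.1 + 225·54.2 + 600·82.3) / 2100 = 74.53690

x̄_st ≈ 74.537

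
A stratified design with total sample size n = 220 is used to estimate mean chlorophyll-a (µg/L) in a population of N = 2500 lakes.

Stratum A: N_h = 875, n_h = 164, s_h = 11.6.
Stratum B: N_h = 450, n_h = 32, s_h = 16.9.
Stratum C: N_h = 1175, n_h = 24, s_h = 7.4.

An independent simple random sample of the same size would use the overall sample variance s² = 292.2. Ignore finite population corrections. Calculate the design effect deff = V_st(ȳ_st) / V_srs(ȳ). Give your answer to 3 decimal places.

V̂(ȳ_st) = Σ W_h² s_h²/n_h, with W_h = N_h/N and N = 2500:
  stratum A: (875/2500)²·11.6²/164 = 0.10051
  stratum B: (450/2500)²·16.9²/32 = 0.28918
  stratum C: (1175/2500)²·7.4²/24 = 0.50402
V_st = 0.89371
V_srs = s²/n = 292.2/220 = 1.32818
deff = V_st / V_srs = 0.89371/1.32818 = 0.6729

deff ≈ 0.673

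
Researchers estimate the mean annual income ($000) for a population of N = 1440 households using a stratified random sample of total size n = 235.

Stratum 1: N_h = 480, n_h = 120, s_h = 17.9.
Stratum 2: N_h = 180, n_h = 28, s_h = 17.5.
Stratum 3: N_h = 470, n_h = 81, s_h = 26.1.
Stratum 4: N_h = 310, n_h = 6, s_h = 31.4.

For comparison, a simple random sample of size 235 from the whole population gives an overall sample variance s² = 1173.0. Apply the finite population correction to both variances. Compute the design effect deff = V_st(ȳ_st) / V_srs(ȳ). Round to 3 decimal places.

V̂(ȳ_st) = Σ W_h² (1 − n_h/N_h) s_h²/n_h, with W_h = N_h/N and N = 1440:
  stratum 1: (480/1440)²·(1 − 120/480)·17.9²/120 = 0.222507
  stratum 2: (180/1440)²·(1 − 28/180)·17.5²/28 = 0.144314
  stratum 3: (470/1440)²·(1 − 81/470)·26.1²/81 = 0.741512
  stratum 4: (310/1440)²·(1 − 6/310)·31.4²/6 = 7.46824
V_st = 8.57657
V_srs = (1 − 235/1440)·1173.0/235 = 4.17691
deff = V_st / V_srs = 8.57657/4.17691 = 2.0533

deff ≈ 2.053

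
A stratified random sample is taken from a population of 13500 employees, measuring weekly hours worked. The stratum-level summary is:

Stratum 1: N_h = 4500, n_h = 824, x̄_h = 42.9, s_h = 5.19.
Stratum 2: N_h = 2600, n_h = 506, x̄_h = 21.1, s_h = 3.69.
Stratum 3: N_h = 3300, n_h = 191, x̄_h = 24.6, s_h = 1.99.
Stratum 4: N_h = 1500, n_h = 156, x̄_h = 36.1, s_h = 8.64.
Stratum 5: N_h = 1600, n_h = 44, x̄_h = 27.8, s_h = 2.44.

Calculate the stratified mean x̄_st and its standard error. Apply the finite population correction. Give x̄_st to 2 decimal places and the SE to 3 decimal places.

x̄_st ≈ 31.68, SE ≈ 0.110

x̄_st = Σ W_h x̄_h = (4500·42.9 + 2600·21.1 + 3300·24.6 + 1500·36.1 + 1600·27.8)/13500 = 31.68296
V̂(x̄_st) = Σ W_h² (1 − n_h/N_h) s_h²/n_h, with W_h = N_h/N and N = 13500:
  stratum 1: (4500/13500)²·(1 − 824/4500)·5.19²/824 = 0.00296707
  stratum 2: (2600/13500)²·(1 − 506/2600)·3.69²/506 = 0.000803868
  stratum 3: (3300/13500)²·(1 − 191/3300)·1.99²/191 = 0.00116719
  stratum 4: (1500/13500)²·(1 − 156/1500)·8.64²/156 = 0.00529329
  stratum 5: (1600/13500)²·(1 − 44/1600)·2.44²/44 = 0.00184837
V̂(x̄_st) = 0.0120798
SE(x̄_st) = √0.0120798 = 0.109908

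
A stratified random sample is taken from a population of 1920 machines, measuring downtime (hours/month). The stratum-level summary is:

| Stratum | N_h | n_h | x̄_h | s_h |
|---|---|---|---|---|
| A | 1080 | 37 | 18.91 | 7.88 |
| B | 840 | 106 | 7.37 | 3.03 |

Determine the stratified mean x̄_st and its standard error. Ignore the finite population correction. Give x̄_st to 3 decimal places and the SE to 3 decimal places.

x̄_st ≈ 13.861, SE ≈ 0.740

x̄_st = Σ W_h x̄_h = (1080·18.91 + 840·7.37)/1920 = 13.86125
V̂(x̄_st) = Σ W_h² s_h²/n_h, with W_h = N_h/N and N = 1920:
  stratum A: (1080/1920)²·7.88²/37 = 0.531002
  stratum B: (840/1920)²·3.03²/106 = 0.0165781
V̂(x̄_st) = 0.54758
SE(x̄_st) = √0.54758 = 0.739986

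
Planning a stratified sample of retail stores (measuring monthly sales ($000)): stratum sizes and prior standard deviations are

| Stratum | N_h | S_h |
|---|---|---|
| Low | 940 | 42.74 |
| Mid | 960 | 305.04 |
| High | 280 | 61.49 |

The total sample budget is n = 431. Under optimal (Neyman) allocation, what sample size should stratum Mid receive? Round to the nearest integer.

360

Neyman allocation: n_h = n · N_h S_h / Σ N_i S_i, with n = 431.
  stratum Low: N_h·S_h = 940·42.74 = 40175.60
  stratum Mid: N_h·S_h = 960·305.04 = 292838.40
  stratum High: N_h·S_h = 280·61.49 = 17217.20
Σ N_h S_h = 350231.20
n for stratum Mid = 431·292838.40/350231.20 = 360.372 → 360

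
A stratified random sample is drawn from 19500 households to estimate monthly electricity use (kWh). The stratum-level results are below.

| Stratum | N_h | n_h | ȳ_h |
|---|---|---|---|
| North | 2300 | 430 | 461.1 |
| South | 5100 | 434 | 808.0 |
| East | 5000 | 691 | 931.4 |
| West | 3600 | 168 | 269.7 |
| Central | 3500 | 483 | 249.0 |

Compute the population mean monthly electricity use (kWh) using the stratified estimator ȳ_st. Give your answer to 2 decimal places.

N = Σ N_h = 19500. Stratum weights W_h = N_h/N.
ȳ_st = (2300·461.1 + 5100·808.0 + 5000·931.4 + 3600·269.7 + 3500·249.0) / 19500 = 599.0128

ȳ_st ≈ 599.01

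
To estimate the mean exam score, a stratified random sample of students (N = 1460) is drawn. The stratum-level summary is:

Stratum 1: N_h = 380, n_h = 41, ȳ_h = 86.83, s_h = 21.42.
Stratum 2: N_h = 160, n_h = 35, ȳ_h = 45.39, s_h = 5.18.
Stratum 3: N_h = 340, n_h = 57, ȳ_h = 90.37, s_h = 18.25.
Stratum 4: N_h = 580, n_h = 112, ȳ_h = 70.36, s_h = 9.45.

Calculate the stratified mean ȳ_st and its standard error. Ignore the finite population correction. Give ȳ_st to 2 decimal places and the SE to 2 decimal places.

ȳ_st = Σ W_h ȳ_h = (380·86.83 + 160·45.39 + 340·90.37 + 580·70.36)/1460 = 76.57014
V̂(ȳ_st) = Σ W_h² s_h²/n_h, with W_h = N_h/N and N = 1460:
  stratum 1: (380/1460)²·21.42²/41 = 0.758083
  stratum 2: (160/1460)²·5.18²/35 = 0.00920716
  stratum 3: (340/1460)²·18.25²/57 = 0.316886
  stratum 4: (580/1460)²·9.45²/112 = 0.125833
V̂(ȳ_st) = 1.21001
SE(ȳ_st) = √1.21001 = 1.1

ȳ_st ≈ 76.57, SE ≈ 1.10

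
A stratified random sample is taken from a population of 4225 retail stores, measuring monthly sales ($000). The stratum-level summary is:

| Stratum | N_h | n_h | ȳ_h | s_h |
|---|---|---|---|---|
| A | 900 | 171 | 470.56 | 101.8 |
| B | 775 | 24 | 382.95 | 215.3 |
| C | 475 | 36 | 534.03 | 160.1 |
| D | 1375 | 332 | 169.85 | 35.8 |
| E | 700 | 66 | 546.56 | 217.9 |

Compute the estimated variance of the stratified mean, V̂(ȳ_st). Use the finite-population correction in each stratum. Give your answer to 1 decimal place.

V̂(ȳ_st) ≈ 91.7

V̂(ȳ_st) = Σ W_h² (1 − n_h/N_h) s_h²/n_h, with W_h = N_h/N and N = 4225:
  stratum A: (900/4225)²·(1 − 171/900)·101.8²/171 = 2.22749
  stratum B: (775/4225)²·(1 − 24/775)·215.3²/24 = 62.9745
  stratum C: (475/4225)²·(1 − 36/475)·160.1²/36 = 8.31735
  stratum D: (1375/4225)²·(1 − 332/1375)·35.8²/332 = 0.310143
  stratum E: (700/4225)²·(1 − 66/700)·217.9²/66 = 17.8856
V̂(ȳ_st) = 91.7152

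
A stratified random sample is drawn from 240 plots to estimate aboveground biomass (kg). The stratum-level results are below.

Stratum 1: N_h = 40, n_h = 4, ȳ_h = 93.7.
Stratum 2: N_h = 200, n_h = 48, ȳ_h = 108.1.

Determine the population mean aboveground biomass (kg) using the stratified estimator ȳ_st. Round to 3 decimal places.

N = Σ N_h = 240. Stratum weights W_h = N_h/N.
ȳ_st = (40·93.7 + 200·108.1) / 240 = 105.70000

ȳ_st ≈ 105.700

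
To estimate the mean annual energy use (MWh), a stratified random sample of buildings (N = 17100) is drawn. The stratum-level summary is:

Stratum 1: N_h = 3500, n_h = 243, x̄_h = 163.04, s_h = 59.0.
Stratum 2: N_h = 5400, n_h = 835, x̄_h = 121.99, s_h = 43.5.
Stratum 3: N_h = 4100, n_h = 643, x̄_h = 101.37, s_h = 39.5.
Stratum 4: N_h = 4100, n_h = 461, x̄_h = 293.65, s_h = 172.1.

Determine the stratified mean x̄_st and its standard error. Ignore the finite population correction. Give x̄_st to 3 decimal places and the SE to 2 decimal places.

x̄_st = Σ W_h x̄_h = (3500·163.04 + 5400·121.99 + 4100·101.37 + 4100·293.65)/17100 = 166.60632
V̂(x̄_st) = Σ W_h² s_h²/n_h, with W_h = N_h/N and N = 17100:
  stratum 1: (3500/17100)²·59.0²/243 = 0.600125
  stratum 2: (5400/17100)²·43.5²/835 = 0.225989
  stratum 3: (4100/17100)²·39.5²/643 = 0.139495
  stratum 4: (4100/17100)²·172.1²/461 = 3.69348
V̂(x̄_st) = 4.65909
SE(x̄_st) = √4.65909 = 2.15849

x̄_st ≈ 166.606, SE ≈ 2.16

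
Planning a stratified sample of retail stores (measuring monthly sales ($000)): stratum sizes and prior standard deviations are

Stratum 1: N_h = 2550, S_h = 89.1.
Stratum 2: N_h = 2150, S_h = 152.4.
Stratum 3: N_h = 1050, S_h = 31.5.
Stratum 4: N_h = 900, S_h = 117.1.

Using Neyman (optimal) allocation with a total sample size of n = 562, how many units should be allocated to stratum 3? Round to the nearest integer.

Neyman allocation: n_h = n · N_h S_h / Σ N_i S_i, with n = 562.
  stratum 1: N_h·S_h = 2550·89.1 = 227205.00
  stratum 2: N_h·S_h = 2150·152.4 = 327660.00
  stratum 3: N_h·S_h = 1050·31.5 = 33075.00
  stratum 4: N_h·S_h = 900·117.1 = 105390.00
Σ N_h S_h = 693330.00
n for stratum 3 = 562·33075.00/693330.00 = 26.810 → 27

27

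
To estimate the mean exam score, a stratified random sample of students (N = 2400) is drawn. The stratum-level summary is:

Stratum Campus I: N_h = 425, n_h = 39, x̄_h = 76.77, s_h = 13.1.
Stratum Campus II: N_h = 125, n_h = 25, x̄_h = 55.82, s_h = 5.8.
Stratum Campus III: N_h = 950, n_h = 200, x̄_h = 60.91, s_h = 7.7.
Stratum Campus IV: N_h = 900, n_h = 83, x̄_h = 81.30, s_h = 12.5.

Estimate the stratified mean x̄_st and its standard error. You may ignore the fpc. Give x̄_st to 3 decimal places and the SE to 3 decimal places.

x̄_st = Σ W_h x̄_h = (425·76.77 + 125·55.82 + 950·60.91 + 900·81.30)/2400 = 71.09969
V̂(x̄_st) = Σ W_h² s_h²/n_h, with W_h = N_h/N and N = 2400:
  stratum Campus I: (425/2400)²·13.1²/39 = 0.137985
  stratum Campus II: (125/2400)²·5.8²/25 = 0.00365017
  stratum Campus III: (950/2400)²·7.7²/200 = 0.046449
  stratum Campus IV: (900/2400)²·12.5²/83 = 0.264731
V̂(x̄_st) = 0.452815
SE(x̄_st) = √0.452815 = 0.672916

x̄_st ≈ 71.100, SE ≈ 0.673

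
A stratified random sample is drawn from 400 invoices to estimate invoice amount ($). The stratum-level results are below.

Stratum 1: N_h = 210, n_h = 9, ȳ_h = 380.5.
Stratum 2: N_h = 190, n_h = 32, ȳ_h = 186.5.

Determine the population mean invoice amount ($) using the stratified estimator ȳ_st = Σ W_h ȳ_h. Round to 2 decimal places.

N = Σ N_h = 400. Stratum weights W_h = N_h/N.
ȳ_st = (210·380.5 + 190·186.5) / 400 = 288.3500

ȳ_st ≈ 288.35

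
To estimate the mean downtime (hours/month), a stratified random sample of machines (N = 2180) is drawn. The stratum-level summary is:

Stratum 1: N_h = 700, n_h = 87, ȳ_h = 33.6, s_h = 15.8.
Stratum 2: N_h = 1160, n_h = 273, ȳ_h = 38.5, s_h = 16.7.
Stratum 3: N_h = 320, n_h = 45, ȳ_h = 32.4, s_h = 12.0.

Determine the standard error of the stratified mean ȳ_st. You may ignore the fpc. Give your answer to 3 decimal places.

V̂(ȳ_st) = Σ W_h² s_h²/n_h, with W_h = N_h/N and N = 2180:
  stratum 1: (700/2180)²·15.8²/87 = 0.295854
  stratum 2: (1160/2180)²·16.7²/273 = 0.28925
  stratum 3: (320/2180)²·12.0²/45 = 0.0689504
V̂(ȳ_st) = 0.654055
SE(ȳ_st) = √0.654055 = 0.808737

SE(ȳ_st) ≈ 0.809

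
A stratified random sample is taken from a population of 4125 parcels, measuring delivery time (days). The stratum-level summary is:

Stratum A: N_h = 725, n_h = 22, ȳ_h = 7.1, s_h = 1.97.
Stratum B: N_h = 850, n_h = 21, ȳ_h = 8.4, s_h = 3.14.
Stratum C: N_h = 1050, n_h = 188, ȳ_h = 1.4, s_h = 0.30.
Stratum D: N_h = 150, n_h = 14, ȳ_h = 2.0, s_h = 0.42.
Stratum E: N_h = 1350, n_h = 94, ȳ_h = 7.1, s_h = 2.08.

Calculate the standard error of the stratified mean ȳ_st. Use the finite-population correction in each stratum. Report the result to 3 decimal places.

SE(ȳ_st) ≈ 0.171

V̂(ȳ_st) = Σ W_h² (1 − n_h/N_h) s_h²/n_h, with W_h = N_h/N and N = 4125:
  stratum A: (725/4125)²·(1 − 22/725)·1.97²/22 = 0.00528391
  stratum B: (850/4125)²·(1 − 21/850)·3.14²/21 = 0.0194431
  stratum C: (1050/4125)²·(1 − 188/1050)·0.30²/188 = 2.54644e-05
  stratum D: (150/4125)²·(1 − 14/150)·0.42²/14 = 1.51061e-05
  stratum E: (1350/4125)²·(1 − 94/1350)·2.08²/94 = 0.00458643
V̂(ȳ_st) = 0.029354
SE(ȳ_st) = √0.029354 = 0.17133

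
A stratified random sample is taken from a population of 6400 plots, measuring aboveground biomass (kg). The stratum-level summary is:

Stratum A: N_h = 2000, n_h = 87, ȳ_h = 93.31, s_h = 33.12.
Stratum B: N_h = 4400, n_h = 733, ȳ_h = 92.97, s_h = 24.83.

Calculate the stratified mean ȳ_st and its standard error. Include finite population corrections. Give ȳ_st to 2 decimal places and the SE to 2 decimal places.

ȳ_st = Σ W_h ȳ_h = (2000·93.31 + 4400·92.97)/6400 = 93.07625
V̂(ȳ_st) = Σ W_h² (1 − n_h/N_h) s_h²/n_h, with W_h = N_h/N and N = 6400:
  stratum A: (2000/6400)²·(1 − 87/2000)·33.12²/87 = 1.17773
  stratum B: (4400/6400)²·(1 − 733/4400)·24.83²/733 = 0.331324
V̂(ȳ_st) = 1.50906
SE(ȳ_st) = √1.50906 = 1.22844

ȳ_st ≈ 93.08, SE ≈ 1.23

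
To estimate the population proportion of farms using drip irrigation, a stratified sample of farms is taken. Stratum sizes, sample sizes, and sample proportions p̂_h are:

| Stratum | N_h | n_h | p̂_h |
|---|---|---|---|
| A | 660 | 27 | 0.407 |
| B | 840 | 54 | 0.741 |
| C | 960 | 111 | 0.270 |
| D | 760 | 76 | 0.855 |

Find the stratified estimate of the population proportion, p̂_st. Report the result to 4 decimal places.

N = 3220; stratum weights W_h = N_h/N.
p̂_st = Σ W_h p̂_h = (660·0.407 + 840·0.741 + 960·0.270 + 760·0.855)/3220 = 0.55902

p̂_st ≈ 0.5590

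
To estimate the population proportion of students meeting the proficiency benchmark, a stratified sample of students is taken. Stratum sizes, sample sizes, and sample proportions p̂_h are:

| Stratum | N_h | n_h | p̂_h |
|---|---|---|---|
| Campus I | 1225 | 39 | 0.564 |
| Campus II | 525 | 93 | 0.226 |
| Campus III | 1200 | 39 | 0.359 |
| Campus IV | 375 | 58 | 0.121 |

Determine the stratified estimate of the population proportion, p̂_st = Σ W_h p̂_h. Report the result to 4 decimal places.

p̂_st ≈ 0.3867

N = 3325; stratum weights W_h = N_h/N.
p̂_st = Σ W_h p̂_h = (1225·0.564 + 525·0.226 + 1200·0.359 + 375·0.121)/3325 = 0.38668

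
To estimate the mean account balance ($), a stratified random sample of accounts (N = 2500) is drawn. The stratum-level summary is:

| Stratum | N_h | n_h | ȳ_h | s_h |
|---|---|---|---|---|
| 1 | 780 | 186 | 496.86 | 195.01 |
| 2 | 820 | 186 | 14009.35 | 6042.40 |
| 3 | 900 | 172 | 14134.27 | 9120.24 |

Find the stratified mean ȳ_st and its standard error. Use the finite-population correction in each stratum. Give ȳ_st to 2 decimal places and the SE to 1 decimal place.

ȳ_st = Σ W_h ȳ_h = (780·496.86 + 820·14009.35 + 900·14134.27)/2500 = 9838.42432
V̂(ȳ_st) = Σ W_h² (1 − n_h/N_h) s_h²/n_h, with W_h = N_h/N and N = 2500:
  stratum 1: (780/2500)²·(1 − 186/780)·195.01²/186 = 15.1566
  stratum 2: (820/2500)²·(1 − 186/820)·6042.40²/186 = 16327.9
  stratum 3: (900/2500)²·(1 − 172/900)·9120.24²/172 = 50696.5
V̂(ȳ_st) = 67039.5
SE(ȳ_st) = √67039.5 = 258.92

ȳ_st ≈ 9838.42, SE ≈ 258.9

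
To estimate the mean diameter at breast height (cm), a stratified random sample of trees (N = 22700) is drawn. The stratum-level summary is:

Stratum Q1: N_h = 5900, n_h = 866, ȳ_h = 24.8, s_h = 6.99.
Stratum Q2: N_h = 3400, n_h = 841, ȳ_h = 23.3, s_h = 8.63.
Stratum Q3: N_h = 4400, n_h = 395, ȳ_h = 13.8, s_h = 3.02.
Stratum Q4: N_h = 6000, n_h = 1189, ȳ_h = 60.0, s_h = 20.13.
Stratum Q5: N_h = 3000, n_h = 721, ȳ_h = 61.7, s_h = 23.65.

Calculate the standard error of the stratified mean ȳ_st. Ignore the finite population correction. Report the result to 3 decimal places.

V̂(ȳ_st) = Σ W_h² s_h²/n_h, with W_h = N_h/N and N = 22700:
  stratum Q1: (5900/22700)²·6.99²/866 = 0.00381144
  stratum Q2: (3400/22700)²·8.63²/841 = 0.0019867
  stratum Q3: (4400/22700)²·3.02²/395 = 0.000867502
  stratum Q4: (6000/22700)²·20.13²/1189 = 0.0238098
  stratum Q5: (3000/22700)²·23.65²/721 = 0.0135493
V̂(ȳ_st) = 0.0440248
SE(ȳ_st) = √0.0440248 = 0.209821

SE(ȳ_st) ≈ 0.210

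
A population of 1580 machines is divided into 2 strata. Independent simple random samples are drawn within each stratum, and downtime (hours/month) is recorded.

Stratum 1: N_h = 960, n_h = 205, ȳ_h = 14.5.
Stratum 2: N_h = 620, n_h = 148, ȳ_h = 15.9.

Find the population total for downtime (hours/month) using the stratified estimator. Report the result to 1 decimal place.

τ̂_st ≈ 23778.0

τ̂_st = Σ N_h ȳ_h = 960·14.5 + 620·15.9 = 23778.0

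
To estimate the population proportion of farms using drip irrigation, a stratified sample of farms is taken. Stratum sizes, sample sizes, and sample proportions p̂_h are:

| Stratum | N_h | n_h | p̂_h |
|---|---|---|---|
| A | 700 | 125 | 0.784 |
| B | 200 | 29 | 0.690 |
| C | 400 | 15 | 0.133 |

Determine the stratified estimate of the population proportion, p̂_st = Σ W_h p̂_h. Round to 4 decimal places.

N = 1300; stratum weights W_h = N_h/N.
p̂_st = Σ W_h p̂_h = (700·0.784 + 200·0.690 + 400·0.133)/1300 = 0.56923

p̂_st ≈ 0.5692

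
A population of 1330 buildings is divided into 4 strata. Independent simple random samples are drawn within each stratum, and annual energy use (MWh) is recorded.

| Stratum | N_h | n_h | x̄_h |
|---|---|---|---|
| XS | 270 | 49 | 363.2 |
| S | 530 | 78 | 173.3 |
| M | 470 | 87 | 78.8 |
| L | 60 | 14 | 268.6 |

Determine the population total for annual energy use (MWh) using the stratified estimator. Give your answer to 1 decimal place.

τ̂_st ≈ 243065.0

τ̂_st = Σ N_h x̄_h = 270·363.2 + 530·173.3 + 470·78.8 + 60·268.6 = 243065.0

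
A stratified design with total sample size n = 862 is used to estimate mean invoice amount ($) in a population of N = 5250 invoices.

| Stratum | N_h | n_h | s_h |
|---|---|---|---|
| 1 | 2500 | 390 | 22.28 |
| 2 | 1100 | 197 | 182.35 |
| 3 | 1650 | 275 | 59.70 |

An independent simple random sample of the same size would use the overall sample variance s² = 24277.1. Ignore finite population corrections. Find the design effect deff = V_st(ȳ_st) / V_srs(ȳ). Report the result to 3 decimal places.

V̂(ȳ_st) = Σ W_h² s_h²/n_h, with W_h = N_h/N and N = 5250:
  stratum 1: (2500/5250)²·22.28²/390 = 0.288621
  stratum 2: (1100/5250)²·182.35²/197 = 7.4099
  stratum 3: (1650/5250)²·59.70²/275 = 1.28016
V_st = 8.97868
V_srs = s²/n = 24277.1/862 = 28.1637
deff = V_st / V_srs = 8.97868/28.1637 = 0.3188

deff ≈ 0.319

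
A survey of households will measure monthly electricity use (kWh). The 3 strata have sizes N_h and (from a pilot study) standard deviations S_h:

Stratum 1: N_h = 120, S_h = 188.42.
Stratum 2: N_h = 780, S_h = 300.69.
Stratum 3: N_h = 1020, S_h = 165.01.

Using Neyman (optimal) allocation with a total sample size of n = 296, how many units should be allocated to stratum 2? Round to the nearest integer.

163

Neyman allocation: n_h = n · N_h S_h / Σ N_i S_i, with n = 296.
  stratum 1: N_h·S_h = 120·188.42 = 22610.40
  stratum 2: N_h·S_h = 780·300.69 = 234538.20
  stratum 3: N_h·S_h = 1020·165.01 = 168310.20
Σ N_h S_h = 425458.80
n for stratum 2 = 296·234538.20/425458.80 = 163.173 → 163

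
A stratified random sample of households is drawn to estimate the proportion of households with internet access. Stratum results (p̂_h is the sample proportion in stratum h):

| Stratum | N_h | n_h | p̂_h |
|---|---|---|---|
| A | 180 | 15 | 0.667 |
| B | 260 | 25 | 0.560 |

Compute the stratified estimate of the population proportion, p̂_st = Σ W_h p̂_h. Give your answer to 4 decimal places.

p̂_st ≈ 0.6038

N = 440; stratum weights W_h = N_h/N.
p̂_st = Σ W_h p̂_h = (180·0.667 + 260·0.560)/440 = 0.60377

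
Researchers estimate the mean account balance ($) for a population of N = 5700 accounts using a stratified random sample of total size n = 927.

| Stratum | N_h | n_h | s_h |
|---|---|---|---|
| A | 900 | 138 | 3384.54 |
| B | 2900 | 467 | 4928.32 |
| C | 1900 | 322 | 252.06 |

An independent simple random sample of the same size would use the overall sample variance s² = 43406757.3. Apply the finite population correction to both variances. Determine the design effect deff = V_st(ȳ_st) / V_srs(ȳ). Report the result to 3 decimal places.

V̂(ȳ_st) = Σ W_h² (1 − n_h/N_h) s_h²/n_h, with W_h = N_h/N and N = 5700:
  stratum A: (900/5700)²·(1 − 138/900)·3384.54²/138 = 1752.14
  stratum B: (2900/5700)²·(1 − 467/2900)·4928.32²/467 = 11294.6
  stratum C: (1900/5700)²·(1 − 322/1900)·252.06²/322 = 18.208
V_st = 13065
V_srs = (1 − 927/5700)·43406757.3/927 = 39209.8
deff = V_st / V_srs = 13065/39209.8 = 0.3332

deff ≈ 0.333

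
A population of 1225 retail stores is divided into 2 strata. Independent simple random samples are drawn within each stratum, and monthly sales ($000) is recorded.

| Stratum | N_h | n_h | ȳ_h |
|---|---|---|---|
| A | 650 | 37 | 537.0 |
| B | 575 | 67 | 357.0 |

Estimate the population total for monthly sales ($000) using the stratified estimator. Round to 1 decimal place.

τ̂_st ≈ 554325.0

τ̂_st = Σ N_h ȳ_h = 650·537.0 + 575·357.0 = 554325.0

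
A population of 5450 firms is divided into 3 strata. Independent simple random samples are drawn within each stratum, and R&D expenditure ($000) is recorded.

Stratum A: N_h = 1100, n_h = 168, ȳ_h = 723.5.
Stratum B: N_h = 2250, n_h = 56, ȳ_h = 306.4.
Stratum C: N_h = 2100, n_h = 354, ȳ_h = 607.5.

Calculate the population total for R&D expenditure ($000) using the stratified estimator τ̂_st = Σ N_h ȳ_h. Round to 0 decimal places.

τ̂_st ≈ 2761000

τ̂_st = Σ N_h ȳ_h = 1100·723.5 + 2250·306.4 + 2100·607.5 = 2761000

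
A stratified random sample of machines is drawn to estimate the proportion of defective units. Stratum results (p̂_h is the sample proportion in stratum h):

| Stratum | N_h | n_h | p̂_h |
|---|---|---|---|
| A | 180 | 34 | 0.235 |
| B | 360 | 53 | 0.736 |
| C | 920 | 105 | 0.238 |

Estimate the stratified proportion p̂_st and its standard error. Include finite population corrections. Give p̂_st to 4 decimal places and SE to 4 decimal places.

N = 1460; stratum weights W_h = N_h/N.
p̂_st = Σ W_h p̂_h = (180·0.235 + 360·0.736 + 920·0.238)/1460 = 0.36042
V̂(p̂_st) = Σ W_h² (1 − n_h/N_h) p̂_h(1−p̂_h)/(n_h−1):
  stratum A: (180/1460)²·(1 − 34/180)·0.235·0.765/33 = 6.71638e-05
  stratum B: (360/1460)²·(1 − 53/360)·0.736·0.264/52 = 0.000193737
  stratum C: (920/1460)²·(1 − 105/920)·0.238·0.762/104 = 0.000613392
V̂(p̂_st) = 0.000874293; SE = √V̂ = 0.0295685

p̂_st ≈ 0.3604, SE ≈ 0.0296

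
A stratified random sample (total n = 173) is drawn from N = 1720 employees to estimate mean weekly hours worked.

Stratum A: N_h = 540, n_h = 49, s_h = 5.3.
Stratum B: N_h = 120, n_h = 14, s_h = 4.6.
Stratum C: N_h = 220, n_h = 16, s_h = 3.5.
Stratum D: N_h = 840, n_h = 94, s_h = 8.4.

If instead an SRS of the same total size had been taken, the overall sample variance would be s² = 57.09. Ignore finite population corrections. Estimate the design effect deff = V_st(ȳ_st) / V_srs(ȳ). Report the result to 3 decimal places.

V̂(ȳ_st) = Σ W_h² s_h²/n_h, with W_h = N_h/N and N = 1720:
  stratum A: (540/1720)²·5.3²/49 = 0.0565049
  stratum B: (120/1720)²·4.6²/14 = 0.00735687
  stratum C: (220/1720)²·3.5²/16 = 0.0125258
  stratum D: (840/1720)²·8.4²/94 = 0.179033
V_st = 0.25542
V_srs = s²/n = 57.09/173 = 0.33
deff = V_st / V_srs = 0.25542/0.33 = 0.7740

deff ≈ 0.774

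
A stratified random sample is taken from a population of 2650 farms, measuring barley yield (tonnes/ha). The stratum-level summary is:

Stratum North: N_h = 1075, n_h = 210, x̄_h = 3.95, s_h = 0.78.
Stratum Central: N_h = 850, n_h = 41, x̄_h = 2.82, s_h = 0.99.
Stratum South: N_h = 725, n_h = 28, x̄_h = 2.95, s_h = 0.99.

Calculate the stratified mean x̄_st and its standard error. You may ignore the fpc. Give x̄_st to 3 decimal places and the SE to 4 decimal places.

x̄_st ≈ 3.314, SE ≈ 0.0745

x̄_st = Σ W_h x̄_h = (1075·3.95 + 850·2.82 + 725·2.95)/2650 = 3.31396
V̂(x̄_st) = Σ W_h² s_h²/n_h, with W_h = N_h/N and N = 2650:
  stratum North: (1075/2650)²·0.78²/210 = 0.000476755
  stratum Central: (850/2650)²·0.99²/41 = 0.00245942
  stratum South: (725/2650)²·0.99²/28 = 0.00261997
V̂(x̄_st) = 0.00555615
SE(x̄_st) = √0.00555615 = 0.0745396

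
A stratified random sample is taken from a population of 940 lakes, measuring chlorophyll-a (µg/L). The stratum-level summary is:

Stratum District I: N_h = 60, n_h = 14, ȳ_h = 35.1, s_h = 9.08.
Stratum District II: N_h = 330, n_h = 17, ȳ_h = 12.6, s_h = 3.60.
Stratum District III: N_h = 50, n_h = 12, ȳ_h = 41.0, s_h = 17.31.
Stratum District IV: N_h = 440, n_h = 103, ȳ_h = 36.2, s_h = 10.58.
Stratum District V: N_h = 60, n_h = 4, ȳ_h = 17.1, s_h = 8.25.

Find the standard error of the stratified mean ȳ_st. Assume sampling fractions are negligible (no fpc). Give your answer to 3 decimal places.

SE(ȳ_st) ≈ 0.704

V̂(ȳ_st) = Σ W_h² s_h²/n_h, with W_h = N_h/N and N = 940:
  stratum District I: (60/940)²·9.08²/14 = 0.0239933
  stratum District II: (330/940)²·3.60²/17 = 0.0939568
  stratum District III: (50/940)²·17.31²/12 = 0.0706476
  stratum District IV: (440/940)²·10.58²/103 = 0.238113
  stratum District V: (60/940)²·8.25²/4 = 0.0693258
V̂(ȳ_st) = 0.496037
SE(ȳ_st) = √0.496037 = 0.704299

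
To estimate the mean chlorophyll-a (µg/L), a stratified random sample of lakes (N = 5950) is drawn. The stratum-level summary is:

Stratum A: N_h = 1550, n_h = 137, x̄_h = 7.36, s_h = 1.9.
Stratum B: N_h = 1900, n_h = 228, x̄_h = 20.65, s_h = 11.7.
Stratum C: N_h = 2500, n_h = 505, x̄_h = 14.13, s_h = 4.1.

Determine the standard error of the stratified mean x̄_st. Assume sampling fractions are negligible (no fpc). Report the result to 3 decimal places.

V̂(x̄_st) = Σ W_h² s_h²/n_h, with W_h = N_h/N and N = 5950:
  stratum A: (1550/5950)²·1.9²/137 = 0.0017882
  stratum B: (1900/5950)²·11.7²/228 = 0.0612224
  stratum C: (2500/5950)²·4.1²/505 = 0.00587655
V̂(x̄_st) = 0.0688871
SE(x̄_st) = √0.0688871 = 0.262464

SE(x̄_st) ≈ 0.262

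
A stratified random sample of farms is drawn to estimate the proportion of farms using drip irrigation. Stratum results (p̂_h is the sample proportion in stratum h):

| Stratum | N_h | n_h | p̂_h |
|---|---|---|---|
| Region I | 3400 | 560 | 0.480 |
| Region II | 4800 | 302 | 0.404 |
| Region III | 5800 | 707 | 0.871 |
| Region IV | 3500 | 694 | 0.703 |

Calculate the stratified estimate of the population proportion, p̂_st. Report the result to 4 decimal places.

N = 17500; stratum weights W_h = N_h/N.
p̂_st = Σ W_h p̂_h = (3400·0.480 + 4800·0.404 + 5800·0.871 + 3500·0.703)/17500 = 0.63334

p̂_st ≈ 0.6333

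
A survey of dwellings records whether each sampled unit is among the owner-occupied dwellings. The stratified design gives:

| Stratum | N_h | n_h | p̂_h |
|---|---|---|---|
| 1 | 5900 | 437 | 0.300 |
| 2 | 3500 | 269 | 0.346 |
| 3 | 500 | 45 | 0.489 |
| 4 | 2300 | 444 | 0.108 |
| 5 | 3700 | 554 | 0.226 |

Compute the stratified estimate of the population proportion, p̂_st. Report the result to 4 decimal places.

N = 15900; stratum weights W_h = N_h/N.
p̂_st = Σ W_h p̂_h = (5900·0.300 + 3500·0.346 + 500·0.489 + 2300·0.108 + 3700·0.226)/15900 = 0.27108

p̂_st ≈ 0.2711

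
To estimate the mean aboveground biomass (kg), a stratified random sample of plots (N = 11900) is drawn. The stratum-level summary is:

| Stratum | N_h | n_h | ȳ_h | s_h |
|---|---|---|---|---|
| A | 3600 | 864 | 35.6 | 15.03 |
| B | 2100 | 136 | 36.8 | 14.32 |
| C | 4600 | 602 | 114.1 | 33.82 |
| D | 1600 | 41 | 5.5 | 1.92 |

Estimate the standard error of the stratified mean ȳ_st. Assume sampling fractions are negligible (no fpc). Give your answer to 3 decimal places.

V̂(ȳ_st) = Σ W_h² s_h²/n_h, with W_h = N_h/N and N = 11900:
  stratum A: (3600/11900)²·15.03²/864 = 0.0239285
  stratum B: (2100/11900)²·14.32²/136 = 0.0469561
  stratum C: (4600/11900)²·33.82²/602 = 0.283905
  stratum D: (1600/11900)²·1.92²/41 = 0.00162542
V̂(ȳ_st) = 0.356415
SE(ȳ_st) = √0.356415 = 0.597005

SE(ȳ_st) ≈ 0.597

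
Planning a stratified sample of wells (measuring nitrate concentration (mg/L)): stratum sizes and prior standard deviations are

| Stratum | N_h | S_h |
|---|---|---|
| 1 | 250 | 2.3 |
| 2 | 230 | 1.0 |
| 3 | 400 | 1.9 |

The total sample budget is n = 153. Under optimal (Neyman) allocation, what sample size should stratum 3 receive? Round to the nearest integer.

74

Neyman allocation: n_h = n · N_h S_h / Σ N_i S_i, with n = 153.
  stratum 1: N_h·S_h = 250·2.3 = 575.00
  stratum 2: N_h·S_h = 230·1.0 = 230.00
  stratum 3: N_h·S_h = 400·1.9 = 760.00
Σ N_h S_h = 1565.00
n for stratum 3 = 153·760.00/1565.00 = 74.300 → 74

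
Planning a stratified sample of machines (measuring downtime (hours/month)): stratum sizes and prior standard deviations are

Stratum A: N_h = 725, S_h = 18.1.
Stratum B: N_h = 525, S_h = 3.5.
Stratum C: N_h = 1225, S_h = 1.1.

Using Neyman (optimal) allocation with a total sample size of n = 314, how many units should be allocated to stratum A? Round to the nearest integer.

253

Neyman allocation: n_h = n · N_h S_h / Σ N_i S_i, with n = 314.
  stratum A: N_h·S_h = 725·18.1 = 13122.50
  stratum B: N_h·S_h = 525·3.5 = 1837.50
  stratum C: N_h·S_h = 1225·1.1 = 1347.50
Σ N_h S_h = 16307.50
n for stratum A = 314·13122.50/16307.50 = 252.673 → 253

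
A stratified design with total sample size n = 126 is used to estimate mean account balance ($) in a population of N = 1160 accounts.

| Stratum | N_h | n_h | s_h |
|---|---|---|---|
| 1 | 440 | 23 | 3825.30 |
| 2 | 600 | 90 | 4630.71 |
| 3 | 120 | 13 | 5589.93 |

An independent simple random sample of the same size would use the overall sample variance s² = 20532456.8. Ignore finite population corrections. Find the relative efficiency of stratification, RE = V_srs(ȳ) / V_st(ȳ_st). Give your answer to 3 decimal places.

RE ≈ 0.900

V̂(ȳ_st) = Σ W_h² s_h²/n_h, with W_h = N_h/N and N = 1160:
  stratum 1: (440/1160)²·3825.30²/23 = 91536.1
  stratum 2: (600/1160)²·4630.71²/90 = 63744
  stratum 3: (120/1160)²·5589.93²/13 = 25722.7
V_st = 181003
V_srs = s²/n = 20532456.8/126 = 162956
Relative efficiency = V_srs / V_st = 162956/181003 = 0.9003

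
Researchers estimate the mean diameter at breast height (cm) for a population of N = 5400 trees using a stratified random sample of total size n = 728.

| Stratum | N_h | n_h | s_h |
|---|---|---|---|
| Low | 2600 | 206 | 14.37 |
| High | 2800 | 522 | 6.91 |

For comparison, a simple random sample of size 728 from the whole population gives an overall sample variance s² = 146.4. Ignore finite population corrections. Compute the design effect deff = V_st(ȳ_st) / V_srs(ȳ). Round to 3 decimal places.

V̂(ȳ_st) = Σ W_h² s_h²/n_h, with W_h = N_h/N and N = 5400:
  stratum Low: (2600/5400)²·14.37²/206 = 0.232384
  stratum High: (2800/5400)²·6.91²/522 = 0.0245931
V_st = 0.256977
V_srs = s²/n = 146.4/728 = 0.201099
deff = V_st / V_srs = 0.256977/0.201099 = 1.2779

deff ≈ 1.278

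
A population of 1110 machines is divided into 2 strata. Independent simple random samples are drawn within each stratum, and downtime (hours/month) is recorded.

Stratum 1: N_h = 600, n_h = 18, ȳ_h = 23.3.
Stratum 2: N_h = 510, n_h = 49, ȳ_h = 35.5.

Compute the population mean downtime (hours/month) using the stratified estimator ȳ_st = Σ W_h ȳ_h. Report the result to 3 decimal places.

ȳ_st ≈ 28.905

N = Σ N_h = 1110. Stratum weights W_h = N_h/N.
ȳ_st = (600·23.3 + 510·35.5) / 1110 = 28.90541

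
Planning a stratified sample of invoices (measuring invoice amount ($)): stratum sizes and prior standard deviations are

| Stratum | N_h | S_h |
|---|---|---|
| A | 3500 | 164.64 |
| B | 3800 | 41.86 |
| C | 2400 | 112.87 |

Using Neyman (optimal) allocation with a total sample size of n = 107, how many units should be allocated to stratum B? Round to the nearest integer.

17

Neyman allocation: n_h = n · N_h S_h / Σ N_i S_i, with n = 107.
  stratum A: N_h·S_h = 3500·164.64 = 576240.00
  stratum B: N_h·S_h = 3800·41.86 = 159068.00
  stratum C: N_h·S_h = 2400·112.87 = 270888.00
Σ N_h S_h = 1006196.00
n for stratum B = 107·159068.00/1006196.00 = 16.915 → 17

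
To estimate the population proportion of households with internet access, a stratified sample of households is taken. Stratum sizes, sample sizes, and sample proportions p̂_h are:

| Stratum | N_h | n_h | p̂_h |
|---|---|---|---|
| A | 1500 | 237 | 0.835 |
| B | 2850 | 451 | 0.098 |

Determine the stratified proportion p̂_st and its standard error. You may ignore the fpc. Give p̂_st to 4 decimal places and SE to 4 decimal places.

p̂_st ≈ 0.3521, SE ≈ 0.0124

N = 4350; stratum weights W_h = N_h/N.
p̂_st = Σ W_h p̂_h = (1500·0.835 + 2850·0.098)/4350 = 0.35214
V̂(p̂_st) = Σ W_h² p̂_h(1−p̂_h)/(n_h−1):
  stratum A: (1500/4350)²·0.835·0.165/236 = 6.94165e-05
  stratum B: (2850/4350)²·0.098·0.902/450 = 8.43201e-05
V̂(p̂_st) = 0.000153737; SE = √V̂ = 0.0123991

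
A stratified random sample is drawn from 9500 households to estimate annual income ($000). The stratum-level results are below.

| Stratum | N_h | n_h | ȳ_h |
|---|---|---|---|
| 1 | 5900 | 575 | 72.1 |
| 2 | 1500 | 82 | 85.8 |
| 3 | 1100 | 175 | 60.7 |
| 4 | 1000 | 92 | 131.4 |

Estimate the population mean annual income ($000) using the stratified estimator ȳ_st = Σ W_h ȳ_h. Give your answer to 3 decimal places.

N = Σ N_h = 9500. Stratum weights W_h = N_h/N.
ȳ_st = (5900·72.1 + 1500·85.8 + 1100·60.7 + 1000·131.4) / 9500 = 79.18526

ȳ_st ≈ 79.185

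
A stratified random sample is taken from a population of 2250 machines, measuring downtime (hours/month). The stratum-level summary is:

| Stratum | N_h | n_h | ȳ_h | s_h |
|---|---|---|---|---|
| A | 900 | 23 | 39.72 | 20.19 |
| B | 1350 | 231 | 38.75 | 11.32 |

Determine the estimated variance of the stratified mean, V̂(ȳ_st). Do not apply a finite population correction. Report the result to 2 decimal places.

V̂(ȳ_st) ≈ 3.04

V̂(ȳ_st) = Σ W_h² s_h²/n_h, with W_h = N_h/N and N = 2250:
  stratum A: (900/2250)²·20.19²/23 = 2.83573
  stratum B: (1350/2250)²·11.32²/231 = 0.199702
V̂(ȳ_st) = 3.03543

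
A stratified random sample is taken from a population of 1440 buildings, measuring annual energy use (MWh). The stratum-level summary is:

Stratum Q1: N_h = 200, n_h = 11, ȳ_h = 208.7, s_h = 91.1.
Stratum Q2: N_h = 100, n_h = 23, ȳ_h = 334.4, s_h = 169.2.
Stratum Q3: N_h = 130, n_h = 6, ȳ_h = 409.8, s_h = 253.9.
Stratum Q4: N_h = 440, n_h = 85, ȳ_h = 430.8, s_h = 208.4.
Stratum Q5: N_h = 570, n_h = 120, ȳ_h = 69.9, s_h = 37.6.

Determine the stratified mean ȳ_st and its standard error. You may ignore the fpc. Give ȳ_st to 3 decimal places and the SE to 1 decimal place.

ȳ_st = Σ W_h ȳ_h = (200·208.7 + 100·334.4 + 130·409.8 + 440·430.8 + 570·69.9)/1440 = 248.50625
V̂(ȳ_st) = Σ W_h² s_h²/n_h, with W_h = N_h/N and N = 1440:
  stratum Q1: (200/1440)²·91.1²/11 = 14.5539
  stratum Q2: (100/1440)²·169.2²/23 = 6.00272
  stratum Q3: (130/1440)²·253.9²/6 = 87.5661
  stratum Q4: (440/1440)²·208.4²/85 = 47.7042
  stratum Q5: (570/1440)²·37.6²/120 = 1.84595
V̂(ȳ_st) = 157.673
SE(ȳ_st) = √157.673 = 12.5568

ȳ_st ≈ 248.506, SE ≈ 12.6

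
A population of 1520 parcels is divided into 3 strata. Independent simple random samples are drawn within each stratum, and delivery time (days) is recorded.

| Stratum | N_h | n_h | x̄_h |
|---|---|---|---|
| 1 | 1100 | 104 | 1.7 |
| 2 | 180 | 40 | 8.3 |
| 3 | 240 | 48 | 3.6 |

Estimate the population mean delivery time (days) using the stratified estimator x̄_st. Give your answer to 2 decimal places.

N = Σ N_h = 1520. Stratum weights W_h = N_h/N.
x̄_st = (1100·1.7 + 180·8.3 + 240·3.6) / 1520 = 2.7816

x̄_st ≈ 2.78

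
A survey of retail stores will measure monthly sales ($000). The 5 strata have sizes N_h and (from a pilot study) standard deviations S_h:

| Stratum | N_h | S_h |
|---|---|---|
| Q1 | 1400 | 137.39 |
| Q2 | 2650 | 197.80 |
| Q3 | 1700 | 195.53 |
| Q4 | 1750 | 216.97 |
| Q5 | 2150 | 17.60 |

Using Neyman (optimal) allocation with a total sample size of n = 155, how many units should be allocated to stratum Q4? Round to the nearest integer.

Neyman allocation: n_h = n · N_h S_h / Σ N_i S_i, with n = 155.
  stratum Q1: N_h·S_h = 1400·137.39 = 192346.00
  stratum Q2: N_h·S_h = 2650·197.80 = 524170.00
  stratum Q3: N_h·S_h = 1700·195.53 = 332401.00
  stratum Q4: N_h·S_h = 1750·216.97 = 379697.50
  stratum Q5: N_h·S_h = 2150·17.60 = 37840.00
Σ N_h S_h = 1466454.50
n for stratum Q4 = 155·379697.50/1466454.50 = 40.133 → 40

40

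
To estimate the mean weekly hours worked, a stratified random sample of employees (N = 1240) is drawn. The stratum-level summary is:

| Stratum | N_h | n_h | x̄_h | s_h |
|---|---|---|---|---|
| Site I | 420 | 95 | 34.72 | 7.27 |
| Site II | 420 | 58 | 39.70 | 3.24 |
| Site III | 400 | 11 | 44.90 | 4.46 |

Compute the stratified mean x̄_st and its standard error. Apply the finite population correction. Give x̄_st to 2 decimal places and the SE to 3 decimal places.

x̄_st = Σ W_h x̄_h = (420·34.72 + 420·39.70 + 400·44.90)/1240 = 39.69065
V̂(x̄_st) = Σ W_h² (1 − n_h/N_h) s_h²/n_h, with W_h = N_h/N and N = 1240:
  stratum Site I: (420/1240)²·(1 − 95/420)·7.27²/95 = 0.0493895
  stratum Site II: (420/1240)²·(1 − 58/420)·3.24²/58 = 0.0178968
  stratum Site III: (400/1240)²·(1 − 11/400)·4.46²/11 = 0.182997
V̂(x̄_st) = 0.250283
SE(x̄_st) = √0.250283 = 0.500283

x̄_st ≈ 39.69, SE ≈ 0.500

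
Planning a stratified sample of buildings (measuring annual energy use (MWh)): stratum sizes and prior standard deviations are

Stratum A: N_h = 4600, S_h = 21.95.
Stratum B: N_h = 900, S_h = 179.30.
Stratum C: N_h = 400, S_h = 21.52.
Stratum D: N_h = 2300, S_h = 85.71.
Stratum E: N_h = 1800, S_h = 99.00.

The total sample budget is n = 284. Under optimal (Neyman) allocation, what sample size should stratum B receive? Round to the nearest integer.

Neyman allocation: n_h = n · N_h S_h / Σ N_i S_i, with n = 284.
  stratum A: N_h·S_h = 4600·21.95 = 100970.00
  stratum B: N_h·S_h = 900·179.30 = 161370.00
  stratum C: N_h·S_h = 400·21.52 = 8608.00
  stratum D: N_h·S_h = 2300·85.71 = 197133.00
  stratum E: N_h·S_h = 1800·99.00 = 178200.00
Σ N_h S_h = 646281.00
n for stratum B = 284·161370.00/646281.00 = 70.912 → 71

71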